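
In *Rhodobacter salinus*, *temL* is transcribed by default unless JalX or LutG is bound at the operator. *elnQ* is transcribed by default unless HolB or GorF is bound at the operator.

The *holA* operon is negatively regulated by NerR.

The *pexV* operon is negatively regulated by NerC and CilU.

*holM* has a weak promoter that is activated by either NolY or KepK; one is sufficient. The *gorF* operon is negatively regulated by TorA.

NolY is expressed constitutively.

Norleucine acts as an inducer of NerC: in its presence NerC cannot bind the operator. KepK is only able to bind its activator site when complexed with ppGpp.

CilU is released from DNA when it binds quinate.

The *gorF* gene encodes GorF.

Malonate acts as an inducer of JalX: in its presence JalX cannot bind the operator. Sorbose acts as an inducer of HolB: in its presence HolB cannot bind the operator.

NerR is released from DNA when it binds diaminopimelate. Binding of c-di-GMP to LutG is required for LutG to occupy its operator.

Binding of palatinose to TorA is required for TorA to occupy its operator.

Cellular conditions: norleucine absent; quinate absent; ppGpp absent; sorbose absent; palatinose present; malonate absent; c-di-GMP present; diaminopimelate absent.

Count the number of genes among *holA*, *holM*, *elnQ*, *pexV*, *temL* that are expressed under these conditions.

1

Diaminopimelate is absent, so NerR is active.
With repressor NerR bound, *holA* is not transcribed.
→ *holA* is OFF.
NolY is produced constitutively and is active.
ppGpp is absent, so KepK is inactive.
Activator NolY is present, so *holM* is transcribed.
→ *holM* is ON.
Sorbose is absent, so HolB is active.
Palatinose is present, so TorA is active.
With repressor TorA bound, *gorF* is not transcribed.
So GorF is not produced.
With repressor HolB bound, *elnQ* is not transcribed.
→ *elnQ* is OFF.
Norleucine is absent, so NerC is active.
Quinate is absent, so CilU is active.
With repressor NerC bound, *pexV* is not transcribed.
→ *pexV* is OFF.
Malonate is absent, so JalX is active.
c-di-GMP is present, so LutG is active.
With repressor JalX bound, *temL* is not transcribed.
→ *temL* is OFF.
1 of the 5 genes is transcribed.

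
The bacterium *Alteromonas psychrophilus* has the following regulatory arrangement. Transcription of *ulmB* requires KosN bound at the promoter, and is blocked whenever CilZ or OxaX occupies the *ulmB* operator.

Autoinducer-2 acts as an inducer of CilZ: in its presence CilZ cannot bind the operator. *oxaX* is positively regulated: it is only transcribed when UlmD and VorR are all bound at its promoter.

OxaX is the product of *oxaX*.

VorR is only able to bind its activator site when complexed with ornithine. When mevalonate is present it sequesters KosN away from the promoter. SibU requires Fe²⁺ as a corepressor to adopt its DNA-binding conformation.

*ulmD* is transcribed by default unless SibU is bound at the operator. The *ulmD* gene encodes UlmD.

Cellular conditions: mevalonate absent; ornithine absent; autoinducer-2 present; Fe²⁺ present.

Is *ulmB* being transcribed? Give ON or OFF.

ON

Autoinducer-2 is present, so CilZ is inactive.
Mevalonate is absent, so KosN is active.
Fe²⁺ is present, so SibU is active.
With repressor SibU bound, *ulmD* is not transcribed.
So UlmD is not produced.
Ornithine is absent, so VorR is inactive.
Required activator UlmD is absent, so *oxaX* is not transcribed.
So OxaX is not produced.
No repressor is bound and KosN is active, so *ulmB* is transcribed.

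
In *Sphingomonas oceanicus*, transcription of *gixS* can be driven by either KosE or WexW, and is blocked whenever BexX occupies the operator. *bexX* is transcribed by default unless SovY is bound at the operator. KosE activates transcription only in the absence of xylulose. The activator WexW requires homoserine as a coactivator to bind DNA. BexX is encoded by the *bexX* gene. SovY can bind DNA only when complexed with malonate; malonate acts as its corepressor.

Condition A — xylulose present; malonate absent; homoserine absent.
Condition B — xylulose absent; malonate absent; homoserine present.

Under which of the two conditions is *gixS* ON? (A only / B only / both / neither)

neither

Condition A:
Xylulose is present, so KosE is inactive.
Malonate is absent, so SovY is inactive.
With no repressor bound, *bexX* is transcribed.
So BexX is produced and active.
Homoserine is absent, so WexW is inactive.
With repressor BexX bound, *gixS* is not transcribed.
→ *gixS* is OFF in A.
Condition B:
Xylulose is absent, so KosE is active.
Malonate is absent, so SovY is inactive.
With no repressor bound, *bexX* is transcribed.
So BexX is produced and active.
Homoserine is present, so WexW is active.
With repressor BexX bound, *gixS* is not transcribed.
→ *gixS* is OFF in B.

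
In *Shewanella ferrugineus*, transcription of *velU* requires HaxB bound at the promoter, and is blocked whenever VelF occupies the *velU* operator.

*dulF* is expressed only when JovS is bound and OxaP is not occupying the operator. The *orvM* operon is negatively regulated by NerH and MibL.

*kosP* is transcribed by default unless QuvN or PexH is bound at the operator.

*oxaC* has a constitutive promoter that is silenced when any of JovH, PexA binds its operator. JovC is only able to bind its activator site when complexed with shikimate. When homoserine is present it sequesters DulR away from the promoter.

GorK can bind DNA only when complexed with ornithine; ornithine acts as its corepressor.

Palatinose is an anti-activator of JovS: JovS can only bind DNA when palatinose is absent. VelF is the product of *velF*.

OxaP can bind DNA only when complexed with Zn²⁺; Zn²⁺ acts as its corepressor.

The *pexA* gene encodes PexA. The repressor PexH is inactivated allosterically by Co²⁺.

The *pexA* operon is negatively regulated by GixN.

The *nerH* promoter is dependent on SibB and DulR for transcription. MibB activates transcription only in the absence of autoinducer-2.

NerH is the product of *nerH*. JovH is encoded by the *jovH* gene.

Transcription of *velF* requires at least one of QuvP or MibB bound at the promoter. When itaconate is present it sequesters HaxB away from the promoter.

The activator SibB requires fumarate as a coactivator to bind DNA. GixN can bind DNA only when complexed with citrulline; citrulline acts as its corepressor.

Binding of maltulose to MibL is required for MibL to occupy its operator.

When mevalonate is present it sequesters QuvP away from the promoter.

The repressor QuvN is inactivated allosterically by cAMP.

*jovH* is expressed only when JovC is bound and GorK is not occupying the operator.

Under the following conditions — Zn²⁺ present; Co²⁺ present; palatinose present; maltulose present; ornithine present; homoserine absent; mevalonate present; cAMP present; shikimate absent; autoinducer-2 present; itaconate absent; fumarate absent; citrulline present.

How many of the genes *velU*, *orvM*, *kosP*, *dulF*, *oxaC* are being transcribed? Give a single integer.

Itaconate is absent, so HaxB is active.
Mevalonate is present, so QuvP is inactive.
Autoinducer-2 is present, so MibB is inactive.
No activator is available at the *velF* promoter, so *velF* is not transcribed.
So VelF is not produced.
No repressor is bound and HaxB is active, so *velU* is transcribed.
→ *velU* is ON.
Fumarate is absent, so SibB is inactive.
Homoserine is absent, so DulR is active.
Required activator SibB is absent, so *nerH* is not transcribed.
So NerH is not produced.
Maltulose is present, so MibL is active.
With repressor MibL bound, *orvM* is not transcribed.
→ *orvM* is OFF.
cAMP is present, so QuvN is inactive.
Co²⁺ is present, so PexH is inactive.
With no repressor bound, *kosP* is transcribed.
→ *kosP* is ON.
Zn²⁺ is present, so OxaP is active.
Palatinose is present, so JovS is inactive.
With repressor OxaP bound, *dulF* is not transcribed.
→ *dulF* is OFF.
Shikimate is absent, so JovC is inactive.
Ornithine is present, so GorK is active.
With repressor GorK bound, *jovH* is not transcribed.
So JovH is not produced.
Citrulline is present, so GixN is active.
With repressor GixN bound, *pexA* is not transcribed.
So PexA is not produced.
With no repressor bound, *oxaC* is transcribed.
→ *oxaC* is ON.
3 of the 5 genes are transcribed.

3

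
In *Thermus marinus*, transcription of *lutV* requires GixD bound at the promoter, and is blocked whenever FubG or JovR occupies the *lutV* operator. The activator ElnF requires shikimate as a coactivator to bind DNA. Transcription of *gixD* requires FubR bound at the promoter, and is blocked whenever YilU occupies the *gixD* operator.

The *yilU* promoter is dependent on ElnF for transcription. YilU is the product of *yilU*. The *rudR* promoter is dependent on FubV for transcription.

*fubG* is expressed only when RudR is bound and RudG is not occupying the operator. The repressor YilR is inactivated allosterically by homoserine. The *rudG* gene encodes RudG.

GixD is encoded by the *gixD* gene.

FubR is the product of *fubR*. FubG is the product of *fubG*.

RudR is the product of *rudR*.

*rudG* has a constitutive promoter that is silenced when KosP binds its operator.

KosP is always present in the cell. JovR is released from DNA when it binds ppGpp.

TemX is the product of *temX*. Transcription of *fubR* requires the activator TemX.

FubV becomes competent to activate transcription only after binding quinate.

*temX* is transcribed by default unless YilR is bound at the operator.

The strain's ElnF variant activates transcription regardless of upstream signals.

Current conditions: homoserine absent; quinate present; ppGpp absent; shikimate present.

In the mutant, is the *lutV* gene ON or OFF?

OFF

Quinate is present, so FubV is active.
No repressor is bound and FubV is active, so *rudR* is transcribed.
So RudR is produced and active.
KosP is produced constitutively and is active.
With repressor KosP bound, *rudG* is not transcribed.
So RudG is not produced.
No repressor is bound and RudR is active, so *fubG* is transcribed.
So FubG is produced and active.
ElnF is constitutively active in this strain.
No repressor is bound and ElnF is active, so *yilU* is transcribed.
So YilU is produced and active.
Homoserine is absent, so YilR is active.
With repressor YilR bound, *temX* is not transcribed.
So TemX is not produced.
Required activator TemX is absent, so *fubR* is not transcribed.
So FubR is not produced.
With repressor YilU bound, *gixD* is not transcribed.
So GixD is not produced.
ppGpp is absent, so JovR is active.
With repressor FubG bound, *lutV* is not transcribed.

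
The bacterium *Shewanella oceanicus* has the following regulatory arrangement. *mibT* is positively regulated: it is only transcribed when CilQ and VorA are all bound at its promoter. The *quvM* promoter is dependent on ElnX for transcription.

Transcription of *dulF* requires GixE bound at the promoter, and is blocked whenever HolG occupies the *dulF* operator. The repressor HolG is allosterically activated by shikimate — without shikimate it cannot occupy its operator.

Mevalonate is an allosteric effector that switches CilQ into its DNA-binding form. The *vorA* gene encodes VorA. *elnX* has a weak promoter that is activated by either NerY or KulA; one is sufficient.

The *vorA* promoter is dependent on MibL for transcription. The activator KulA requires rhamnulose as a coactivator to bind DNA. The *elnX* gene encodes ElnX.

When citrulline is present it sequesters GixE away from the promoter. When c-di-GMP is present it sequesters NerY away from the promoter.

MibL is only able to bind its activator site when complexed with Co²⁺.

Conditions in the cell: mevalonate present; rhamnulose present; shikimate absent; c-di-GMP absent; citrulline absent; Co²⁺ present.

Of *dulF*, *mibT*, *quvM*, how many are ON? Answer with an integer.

Shikimate is absent, so HolG is inactive.
Citrulline is absent, so GixE is active.
No repressor is bound and GixE is active, so *dulF* is transcribed.
→ *dulF* is ON.
Mevalonate is present, so CilQ is active.
Co²⁺ is present, so MibL is active.
No repressor is bound and MibL is active, so *vorA* is transcribed.
So VorA is produced and active.
No repressor is bound and CilQ and VorA are active, so *mibT* is transcribed.
→ *mibT* is ON.
c-di-GMP is absent, so NerY is active.
Rhamnulose is present, so KulA is active.
Activator NerY is present, so *elnX* is transcribed.
So ElnX is produced and active.
No repressor is bound and ElnX is active, so *quvM* is transcribed.
→ *quvM* is ON.
3 of the 3 genes are transcribed.

3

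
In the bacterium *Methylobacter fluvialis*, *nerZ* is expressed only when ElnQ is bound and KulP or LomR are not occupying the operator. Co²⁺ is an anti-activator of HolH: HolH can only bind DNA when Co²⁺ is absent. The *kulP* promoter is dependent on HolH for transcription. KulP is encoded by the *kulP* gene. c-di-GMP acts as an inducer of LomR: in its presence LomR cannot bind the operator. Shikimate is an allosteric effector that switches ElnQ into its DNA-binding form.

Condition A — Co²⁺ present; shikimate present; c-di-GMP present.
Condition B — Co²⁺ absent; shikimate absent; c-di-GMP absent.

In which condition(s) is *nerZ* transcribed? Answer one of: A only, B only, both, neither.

A only

Condition A:
Co²⁺ is present, so HolH is inactive.
Required activator HolH is absent, so *kulP* is not transcribed.
So KulP is not produced.
Shikimate is present, so ElnQ is active.
c-di-GMP is present, so LomR is inactive.
No repressor is bound and ElnQ is active, so *nerZ* is transcribed.
→ *nerZ* is ON in A.
Condition B:
Co²⁺ is absent, so HolH is active.
No repressor is bound and HolH is active, so *kulP* is transcribed.
So KulP is produced and active.
Shikimate is absent, so ElnQ is inactive.
c-di-GMP is absent, so LomR is active.
With repressor KulP bound, *nerZ* is not transcribed.
→ *nerZ* is OFF in B.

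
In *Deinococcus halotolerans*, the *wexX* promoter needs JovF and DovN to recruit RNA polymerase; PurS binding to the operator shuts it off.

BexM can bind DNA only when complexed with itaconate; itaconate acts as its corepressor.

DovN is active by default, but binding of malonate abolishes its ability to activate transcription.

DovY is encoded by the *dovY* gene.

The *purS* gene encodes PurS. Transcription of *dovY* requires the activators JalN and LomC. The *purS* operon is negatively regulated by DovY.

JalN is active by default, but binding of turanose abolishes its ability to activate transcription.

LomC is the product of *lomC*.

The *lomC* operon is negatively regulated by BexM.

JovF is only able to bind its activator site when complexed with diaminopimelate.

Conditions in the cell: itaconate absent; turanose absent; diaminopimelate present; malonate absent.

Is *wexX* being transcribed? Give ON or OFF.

Turanose is absent, so JalN is active.
Itaconate is absent, so BexM is inactive.
With no repressor bound, *lomC* is transcribed.
So LomC is produced and active.
No repressor is bound and JalN and LomC are active, so *dovY* is transcribed.
So DovY is produced and active.
With repressor DovY bound, *purS* is not transcribed.
So PurS is not produced.
Diaminopimelate is present, so JovF is active.
Malonate is absent, so DovN is active.
No repressor is bound and JovF and DovN are active, so *wexX* is transcribed.

ON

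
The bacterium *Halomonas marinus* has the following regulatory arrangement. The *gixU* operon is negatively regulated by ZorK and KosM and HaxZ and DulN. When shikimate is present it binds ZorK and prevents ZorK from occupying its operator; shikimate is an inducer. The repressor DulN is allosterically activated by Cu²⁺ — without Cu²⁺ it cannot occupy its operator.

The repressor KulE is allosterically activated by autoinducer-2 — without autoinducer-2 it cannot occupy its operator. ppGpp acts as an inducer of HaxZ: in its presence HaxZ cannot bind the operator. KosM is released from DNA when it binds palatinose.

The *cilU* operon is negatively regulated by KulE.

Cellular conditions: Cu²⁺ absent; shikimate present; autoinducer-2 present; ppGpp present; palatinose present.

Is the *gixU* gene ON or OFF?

Shikimate is present, so ZorK is inactive.
Palatinose is present, so KosM is inactive.
ppGpp is present, so HaxZ is inactive.
Cu²⁺ is absent, so DulN is inactive.
With no repressor bound, *gixU* is transcribed.

ON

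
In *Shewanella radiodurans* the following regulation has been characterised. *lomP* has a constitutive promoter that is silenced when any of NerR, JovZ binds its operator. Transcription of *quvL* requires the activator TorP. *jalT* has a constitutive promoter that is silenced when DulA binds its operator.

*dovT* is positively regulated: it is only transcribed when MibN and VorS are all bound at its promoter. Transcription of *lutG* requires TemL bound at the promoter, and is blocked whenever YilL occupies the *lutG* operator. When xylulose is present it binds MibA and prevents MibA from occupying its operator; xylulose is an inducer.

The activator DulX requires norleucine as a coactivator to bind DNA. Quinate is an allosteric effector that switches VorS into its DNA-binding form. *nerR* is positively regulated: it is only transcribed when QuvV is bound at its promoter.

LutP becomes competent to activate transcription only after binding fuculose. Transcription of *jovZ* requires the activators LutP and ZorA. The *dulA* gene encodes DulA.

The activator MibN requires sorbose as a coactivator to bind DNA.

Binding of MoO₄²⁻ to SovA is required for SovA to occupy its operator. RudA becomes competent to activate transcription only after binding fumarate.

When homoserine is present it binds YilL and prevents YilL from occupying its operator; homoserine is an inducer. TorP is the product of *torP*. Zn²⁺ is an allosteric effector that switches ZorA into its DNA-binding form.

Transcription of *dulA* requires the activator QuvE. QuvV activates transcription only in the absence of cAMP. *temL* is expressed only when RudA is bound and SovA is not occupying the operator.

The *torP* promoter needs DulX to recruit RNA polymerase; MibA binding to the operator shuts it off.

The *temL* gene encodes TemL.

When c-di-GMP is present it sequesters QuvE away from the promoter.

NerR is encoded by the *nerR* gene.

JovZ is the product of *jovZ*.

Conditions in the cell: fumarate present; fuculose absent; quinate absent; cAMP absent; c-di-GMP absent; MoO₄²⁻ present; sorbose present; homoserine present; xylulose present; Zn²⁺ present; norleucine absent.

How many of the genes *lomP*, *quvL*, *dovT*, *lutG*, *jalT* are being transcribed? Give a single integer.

0

cAMP is absent, so QuvV is active.
No repressor is bound and QuvV is active, so *nerR* is transcribed.
So NerR is produced and active.
Fuculose is absent, so LutP is inactive.
Zn²⁺ is present, so ZorA is active.
Required activator LutP is absent, so *jovZ* is not transcribed.
So JovZ is not produced.
With repressor NerR bound, *lomP* is not transcribed.
→ *lomP* is OFF.
Xylulose is present, so MibA is inactive.
Norleucine is absent, so DulX is inactive.
Required activator DulX is absent, so *torP* is not transcribed.
So TorP is not produced.
Required activator TorP is absent, so *quvL* is not transcribed.
→ *quvL* is OFF.
Sorbose is present, so MibN is active.
Quinate is absent, so VorS is inactive.
Required activator VorS is absent, so *dovT* is not transcribed.
→ *dovT* is OFF.
MoO₄²⁻ is present, so SovA is active.
Fumarate is present, so RudA is active.
With repressor SovA bound, *temL* is not transcribed.
So TemL is not produced.
Homoserine is present, so YilL is inactive.
Required activator TemL is absent, so *lutG* is not transcribed.
→ *lutG* is OFF.
c-di-GMP is absent, so QuvE is active.
No repressor is bound and QuvE is active, so *dulA* is transcribed.
So DulA is produced and active.
With repressor DulA bound, *jalT* is not transcribed.
→ *jalT* is OFF.
0 of the 5 genes are transcribed.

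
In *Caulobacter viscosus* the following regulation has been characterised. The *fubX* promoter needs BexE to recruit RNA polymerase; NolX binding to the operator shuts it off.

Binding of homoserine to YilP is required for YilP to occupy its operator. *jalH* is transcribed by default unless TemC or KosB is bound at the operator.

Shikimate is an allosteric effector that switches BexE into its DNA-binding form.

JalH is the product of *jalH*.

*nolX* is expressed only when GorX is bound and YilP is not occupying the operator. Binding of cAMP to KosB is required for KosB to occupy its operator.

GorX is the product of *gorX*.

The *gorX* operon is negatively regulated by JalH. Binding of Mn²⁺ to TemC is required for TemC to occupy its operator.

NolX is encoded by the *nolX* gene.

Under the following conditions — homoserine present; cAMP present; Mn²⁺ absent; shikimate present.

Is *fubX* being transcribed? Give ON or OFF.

ON

Homoserine is present, so YilP is active.
Mn²⁺ is absent, so TemC is inactive.
cAMP is present, so KosB is active.
With repressor KosB bound, *jalH* is not transcribed.
So JalH is not produced.
With no repressor bound, *gorX* is transcribed.
So GorX is produced and active.
With repressor YilP bound, *nolX* is not transcribed.
So NolX is not produced.
Shikimate is present, so BexE is active.
No repressor is bound and BexE is active, so *fubX* is transcribed.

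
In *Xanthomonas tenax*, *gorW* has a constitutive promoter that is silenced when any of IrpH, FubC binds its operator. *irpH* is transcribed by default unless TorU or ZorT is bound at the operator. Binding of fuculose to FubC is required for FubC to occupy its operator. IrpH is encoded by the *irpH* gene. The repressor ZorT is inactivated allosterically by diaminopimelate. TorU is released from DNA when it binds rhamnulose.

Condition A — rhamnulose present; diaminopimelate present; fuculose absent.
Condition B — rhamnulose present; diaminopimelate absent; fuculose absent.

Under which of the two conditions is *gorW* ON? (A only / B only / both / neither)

B only

Condition A:
Rhamnulose is present, so TorU is inactive.
Diaminopimelate is present, so ZorT is inactive.
With no repressor bound, *irpH* is transcribed.
So IrpH is produced and active.
Fuculose is absent, so FubC is inactive.
With repressor IrpH bound, *gorW* is not transcribed.
→ *gorW* is OFF in A.
Condition B:
Rhamnulose is present, so TorU is inactive.
Diaminopimelate is absent, so ZorT is active.
With repressor ZorT bound, *irpH* is not transcribed.
So IrpH is not produced.
Fuculose is absent, so FubC is inactive.
With no repressor bound, *gorW* is transcribed.
→ *gorW* is ON in B.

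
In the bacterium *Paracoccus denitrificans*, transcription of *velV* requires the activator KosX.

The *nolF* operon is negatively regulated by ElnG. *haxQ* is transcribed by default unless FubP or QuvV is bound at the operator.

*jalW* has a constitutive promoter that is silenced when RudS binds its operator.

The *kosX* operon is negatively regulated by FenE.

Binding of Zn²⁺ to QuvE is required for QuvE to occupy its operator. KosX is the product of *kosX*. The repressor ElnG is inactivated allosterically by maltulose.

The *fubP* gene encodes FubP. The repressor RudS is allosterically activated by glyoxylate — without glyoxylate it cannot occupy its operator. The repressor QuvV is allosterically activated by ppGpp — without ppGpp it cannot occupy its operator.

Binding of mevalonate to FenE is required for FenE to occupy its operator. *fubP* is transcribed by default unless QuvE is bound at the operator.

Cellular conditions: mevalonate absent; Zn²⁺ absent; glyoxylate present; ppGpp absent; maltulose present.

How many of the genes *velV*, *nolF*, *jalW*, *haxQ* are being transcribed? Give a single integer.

2

Mevalonate is absent, so FenE is inactive.
With no repressor bound, *kosX* is transcribed.
So KosX is produced and active.
No repressor is bound and KosX is active, so *velV* is transcribed.
→ *velV* is ON.
Maltulose is present, so ElnG is inactive.
With no repressor bound, *nolF* is transcribed.
→ *nolF* is ON.
Glyoxylate is present, so RudS is active.
With repressor RudS bound, *jalW* is not transcribed.
→ *jalW* is OFF.
Zn²⁺ is absent, so QuvE is inactive.
With no repressor bound, *fubP* is transcribed.
So FubP is produced and active.
ppGpp is absent, so QuvV is inactive.
With repressor FubP bound, *haxQ* is not transcribed.
→ *haxQ* is OFF.
2 of the 4 genes are transcribed.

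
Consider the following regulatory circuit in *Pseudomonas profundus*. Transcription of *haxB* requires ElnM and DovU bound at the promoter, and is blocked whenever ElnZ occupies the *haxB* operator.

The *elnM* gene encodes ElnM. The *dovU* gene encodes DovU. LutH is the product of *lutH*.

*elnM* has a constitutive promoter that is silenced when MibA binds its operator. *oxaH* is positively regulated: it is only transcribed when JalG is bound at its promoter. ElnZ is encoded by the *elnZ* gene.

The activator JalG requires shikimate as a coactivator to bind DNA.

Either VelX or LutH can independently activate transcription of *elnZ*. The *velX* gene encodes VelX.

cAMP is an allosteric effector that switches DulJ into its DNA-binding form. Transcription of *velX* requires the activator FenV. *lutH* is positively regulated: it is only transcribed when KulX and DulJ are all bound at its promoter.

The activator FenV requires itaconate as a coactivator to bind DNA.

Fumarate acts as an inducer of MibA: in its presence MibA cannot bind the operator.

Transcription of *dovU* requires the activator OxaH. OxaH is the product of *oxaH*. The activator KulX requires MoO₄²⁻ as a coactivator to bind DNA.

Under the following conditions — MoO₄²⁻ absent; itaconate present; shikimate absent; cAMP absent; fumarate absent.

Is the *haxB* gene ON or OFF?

Fumarate is absent, so MibA is active.
With repressor MibA bound, *elnM* is not transcribed.
So ElnM is not produced.
Itaconate is present, so FenV is active.
No repressor is bound and FenV is active, so *velX* is transcribed.
So VelX is produced and active.
MoO₄²⁻ is absent, so KulX is inactive.
cAMP is absent, so DulJ is inactive.
Required activator KulX is absent, so *lutH* is not transcribed.
So LutH is not produced.
Activator VelX is present, so *elnZ* is transcribed.
So ElnZ is produced and active.
Shikimate is absent, so JalG is inactive.
Required activator JalG is absent, so *oxaH* is not transcribed.
So OxaH is not produced.
Required activator OxaH is absent, so *dovU* is not transcribed.
So DovU is not produced.
With repressor ElnZ bound, *haxB* is not transcribed.

OFF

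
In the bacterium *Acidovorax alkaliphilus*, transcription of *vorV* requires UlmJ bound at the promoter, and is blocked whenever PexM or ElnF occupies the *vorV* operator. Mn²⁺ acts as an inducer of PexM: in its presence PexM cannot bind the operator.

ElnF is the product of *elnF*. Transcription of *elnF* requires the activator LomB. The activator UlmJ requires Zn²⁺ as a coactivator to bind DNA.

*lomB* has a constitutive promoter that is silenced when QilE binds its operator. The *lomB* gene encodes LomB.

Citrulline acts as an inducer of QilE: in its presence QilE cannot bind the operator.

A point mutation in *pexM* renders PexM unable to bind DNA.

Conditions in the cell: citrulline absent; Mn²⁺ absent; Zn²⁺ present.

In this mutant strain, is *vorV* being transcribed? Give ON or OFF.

Zn²⁺ is present, so UlmJ is active.
PexM is non-functional in this strain, so it has no effect.
Citrulline is absent, so QilE is active.
With repressor QilE bound, *lomB* is not transcribed.
So LomB is not produced.
Required activator LomB is absent, so *elnF* is not transcribed.
So ElnF is not produced.
No repressor is bound and UlmJ is active, so *vorV* is transcribed.

ON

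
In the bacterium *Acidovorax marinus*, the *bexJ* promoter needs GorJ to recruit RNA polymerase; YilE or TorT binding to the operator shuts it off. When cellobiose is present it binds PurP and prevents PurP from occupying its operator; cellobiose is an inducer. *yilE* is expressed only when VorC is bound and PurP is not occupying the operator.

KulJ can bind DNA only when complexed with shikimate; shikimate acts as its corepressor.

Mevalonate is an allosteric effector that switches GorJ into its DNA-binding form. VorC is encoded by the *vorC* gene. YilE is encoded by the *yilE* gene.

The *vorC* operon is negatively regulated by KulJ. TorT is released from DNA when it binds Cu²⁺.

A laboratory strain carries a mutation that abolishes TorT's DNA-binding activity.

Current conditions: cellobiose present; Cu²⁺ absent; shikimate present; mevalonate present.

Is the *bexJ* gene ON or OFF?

ON

Mevalonate is present, so GorJ is active.
Shikimate is present, so KulJ is active.
With repressor KulJ bound, *vorC* is not transcribed.
So VorC is not produced.
Cellobiose is present, so PurP is inactive.
Required activator VorC is absent, so *yilE* is not transcribed.
So YilE is not produced.
TorT is non-functional in this strain, so it has no effect.
No repressor is bound and GorJ is active, so *bexJ* is transcribed.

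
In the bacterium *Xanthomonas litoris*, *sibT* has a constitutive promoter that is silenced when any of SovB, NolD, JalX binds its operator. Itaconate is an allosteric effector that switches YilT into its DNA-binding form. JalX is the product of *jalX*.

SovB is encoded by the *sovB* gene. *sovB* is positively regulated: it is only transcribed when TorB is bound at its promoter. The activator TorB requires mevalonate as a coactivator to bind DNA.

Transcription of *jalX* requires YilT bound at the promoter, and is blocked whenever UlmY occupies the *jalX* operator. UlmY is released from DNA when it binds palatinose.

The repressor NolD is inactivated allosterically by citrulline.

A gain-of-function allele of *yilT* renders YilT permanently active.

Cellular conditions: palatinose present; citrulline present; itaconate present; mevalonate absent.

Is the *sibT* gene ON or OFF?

OFF

Mevalonate is absent, so TorB is inactive.
Required activator TorB is absent, so *sovB* is not transcribed.
So SovB is not produced.
Citrulline is present, so NolD is inactive.
YilT is constitutively active in this strain.
Palatinose is present, so UlmY is inactive.
No repressor is bound and YilT is active, so *jalX* is transcribed.
So JalX is produced and active.
With repressor JalX bound, *sibT* is not transcribed.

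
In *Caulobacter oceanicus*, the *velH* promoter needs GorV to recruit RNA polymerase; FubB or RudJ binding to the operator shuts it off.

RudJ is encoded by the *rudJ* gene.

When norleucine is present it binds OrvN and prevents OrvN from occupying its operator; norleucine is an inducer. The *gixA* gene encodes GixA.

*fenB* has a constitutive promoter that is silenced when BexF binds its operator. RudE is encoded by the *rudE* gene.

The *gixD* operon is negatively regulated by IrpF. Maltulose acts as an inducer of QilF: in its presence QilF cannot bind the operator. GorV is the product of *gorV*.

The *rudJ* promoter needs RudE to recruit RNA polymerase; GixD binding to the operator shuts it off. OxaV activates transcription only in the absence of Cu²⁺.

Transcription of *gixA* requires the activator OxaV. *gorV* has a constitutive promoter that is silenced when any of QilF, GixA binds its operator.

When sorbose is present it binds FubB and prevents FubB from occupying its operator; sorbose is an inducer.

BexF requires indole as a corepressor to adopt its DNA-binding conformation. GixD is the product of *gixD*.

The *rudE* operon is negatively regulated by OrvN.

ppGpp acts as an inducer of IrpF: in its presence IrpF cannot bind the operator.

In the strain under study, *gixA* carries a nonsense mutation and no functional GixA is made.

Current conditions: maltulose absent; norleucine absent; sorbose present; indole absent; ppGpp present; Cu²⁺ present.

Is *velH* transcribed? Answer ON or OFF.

OFF

Sorbose is present, so FubB is inactive.
Norleucine is absent, so OrvN is active.
With repressor OrvN bound, *rudE* is not transcribed.
So RudE is not produced.
ppGpp is present, so IrpF is inactive.
With no repressor bound, *gixD* is transcribed.
So GixD is produced and active.
With repressor GixD bound, *rudJ* is not transcribed.
So RudJ is not produced.
Maltulose is absent, so QilF is active.
GixA is non-functional in this strain, so it has no effect.
With repressor QilF bound, *gorV* is not transcribed.
So GorV is not produced.
Required activator GorV is absent, so *velH* is not transcribed.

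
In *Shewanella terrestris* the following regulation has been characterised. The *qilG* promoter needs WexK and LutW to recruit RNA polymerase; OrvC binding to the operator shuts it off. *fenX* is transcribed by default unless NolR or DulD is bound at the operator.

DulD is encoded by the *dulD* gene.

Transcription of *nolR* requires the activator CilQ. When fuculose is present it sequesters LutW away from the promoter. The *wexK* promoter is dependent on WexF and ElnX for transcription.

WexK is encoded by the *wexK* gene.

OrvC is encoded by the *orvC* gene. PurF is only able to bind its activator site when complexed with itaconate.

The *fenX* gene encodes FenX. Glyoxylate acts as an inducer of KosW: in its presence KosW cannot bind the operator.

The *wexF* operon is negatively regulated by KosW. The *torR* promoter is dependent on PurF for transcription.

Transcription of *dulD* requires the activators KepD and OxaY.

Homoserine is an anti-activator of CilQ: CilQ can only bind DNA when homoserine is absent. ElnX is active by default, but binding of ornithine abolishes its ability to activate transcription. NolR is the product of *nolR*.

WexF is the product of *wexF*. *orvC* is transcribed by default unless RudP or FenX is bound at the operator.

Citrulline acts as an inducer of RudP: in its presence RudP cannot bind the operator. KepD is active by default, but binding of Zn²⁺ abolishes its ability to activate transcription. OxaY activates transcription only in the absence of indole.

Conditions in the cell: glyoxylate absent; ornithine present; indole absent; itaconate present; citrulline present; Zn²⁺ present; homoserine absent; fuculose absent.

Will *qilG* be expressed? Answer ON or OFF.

Glyoxylate is absent, so KosW is active.
With repressor KosW bound, *wexF* is not transcribed.
So WexF is not produced.
Ornithine is present, so ElnX is inactive.
Required activator WexF is absent, so *wexK* is not transcribed.
So WexK is not produced.
Fuculose is absent, so LutW is active.
Citrulline is present, so RudP is inactive.
Homoserine is absent, so CilQ is active.
No repressor is bound and CilQ is active, so *nolR* is transcribed.
So NolR is produced and active.
Zn²⁺ is present, so KepD is inactive.
Indole is absent, so OxaY is active.
Required activator KepD is absent, so *dulD* is not transcribed.
So DulD is not produced.
With repressor NolR bound, *fenX* is not transcribed.
So FenX is not produced.
With no repressor bound, *orvC* is transcribed.
So OrvC is produced and active.
With repressor OrvC bound, *qilG* is not transcribed.

OFF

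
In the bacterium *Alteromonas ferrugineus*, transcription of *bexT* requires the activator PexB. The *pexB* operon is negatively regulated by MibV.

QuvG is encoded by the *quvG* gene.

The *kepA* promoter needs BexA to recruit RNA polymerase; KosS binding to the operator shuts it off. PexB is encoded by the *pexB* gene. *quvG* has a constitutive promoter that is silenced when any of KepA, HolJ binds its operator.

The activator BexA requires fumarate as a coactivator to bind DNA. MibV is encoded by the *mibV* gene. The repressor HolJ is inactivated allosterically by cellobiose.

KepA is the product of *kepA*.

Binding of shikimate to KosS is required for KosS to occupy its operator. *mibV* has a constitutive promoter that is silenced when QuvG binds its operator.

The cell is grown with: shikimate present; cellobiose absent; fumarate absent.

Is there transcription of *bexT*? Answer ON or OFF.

OFF

Fumarate is absent, so BexA is inactive.
Shikimate is present, so KosS is active.
With repressor KosS bound, *kepA* is not transcribed.
So KepA is not produced.
Cellobiose is absent, so HolJ is active.
With repressor HolJ bound, *quvG* is not transcribed.
So QuvG is not produced.
With no repressor bound, *mibV* is transcribed.
So MibV is produced and active.
With repressor MibV bound, *pexB* is not transcribed.
So PexB is not produced.
Required activator PexB is absent, so *bexT* is not transcribed.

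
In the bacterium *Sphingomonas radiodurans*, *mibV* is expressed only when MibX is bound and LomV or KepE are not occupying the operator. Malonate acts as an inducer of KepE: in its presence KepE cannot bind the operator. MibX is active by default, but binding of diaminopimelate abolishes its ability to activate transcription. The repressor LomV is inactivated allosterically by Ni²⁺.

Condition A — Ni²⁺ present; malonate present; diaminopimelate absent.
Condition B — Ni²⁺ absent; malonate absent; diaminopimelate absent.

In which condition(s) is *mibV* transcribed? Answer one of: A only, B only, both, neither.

A only

Condition A:
Ni²⁺ is present, so LomV is inactive.
Malonate is present, so KepE is inactive.
Diaminopimelate is absent, so MibX is active.
No repressor is bound and MibX is active, so *mibV* is transcribed.
→ *mibV* is ON in A.
Condition B:
Ni²⁺ is absent, so LomV is active.
Malonate is absent, so KepE is active.
Diaminopimelate is absent, so MibX is active.
With repressor LomV bound, *mibV* is not transcribed.
→ *mibV* is OFF in B.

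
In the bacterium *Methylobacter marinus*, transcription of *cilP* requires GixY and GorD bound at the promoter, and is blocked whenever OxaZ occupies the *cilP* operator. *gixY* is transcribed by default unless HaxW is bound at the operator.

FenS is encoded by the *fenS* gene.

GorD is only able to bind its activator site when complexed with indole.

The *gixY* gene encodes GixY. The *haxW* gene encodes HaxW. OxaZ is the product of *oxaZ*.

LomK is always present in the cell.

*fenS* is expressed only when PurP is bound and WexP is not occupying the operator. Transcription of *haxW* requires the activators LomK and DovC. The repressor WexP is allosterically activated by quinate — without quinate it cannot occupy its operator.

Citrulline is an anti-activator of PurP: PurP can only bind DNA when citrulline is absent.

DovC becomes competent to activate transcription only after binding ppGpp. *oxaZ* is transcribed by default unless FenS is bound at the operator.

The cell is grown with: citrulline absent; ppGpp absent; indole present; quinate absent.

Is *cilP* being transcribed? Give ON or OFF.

Quinate is absent, so WexP is inactive.
Citrulline is absent, so PurP is active.
No repressor is bound and PurP is active, so *fenS* is transcribed.
So FenS is produced and active.
With repressor FenS bound, *oxaZ* is not transcribed.
So OxaZ is not produced.
LomK is produced constitutively and is active.
ppGpp is absent, so DovC is inactive.
Required activator DovC is absent, so *haxW* is not transcribed.
So HaxW is not produced.
With no repressor bound, *gixY* is transcribed.
So GixY is produced and active.
Indole is present, so GorD is active.
No repressor is bound and GixY and GorD are active, so *cilP* is transcribed.

ON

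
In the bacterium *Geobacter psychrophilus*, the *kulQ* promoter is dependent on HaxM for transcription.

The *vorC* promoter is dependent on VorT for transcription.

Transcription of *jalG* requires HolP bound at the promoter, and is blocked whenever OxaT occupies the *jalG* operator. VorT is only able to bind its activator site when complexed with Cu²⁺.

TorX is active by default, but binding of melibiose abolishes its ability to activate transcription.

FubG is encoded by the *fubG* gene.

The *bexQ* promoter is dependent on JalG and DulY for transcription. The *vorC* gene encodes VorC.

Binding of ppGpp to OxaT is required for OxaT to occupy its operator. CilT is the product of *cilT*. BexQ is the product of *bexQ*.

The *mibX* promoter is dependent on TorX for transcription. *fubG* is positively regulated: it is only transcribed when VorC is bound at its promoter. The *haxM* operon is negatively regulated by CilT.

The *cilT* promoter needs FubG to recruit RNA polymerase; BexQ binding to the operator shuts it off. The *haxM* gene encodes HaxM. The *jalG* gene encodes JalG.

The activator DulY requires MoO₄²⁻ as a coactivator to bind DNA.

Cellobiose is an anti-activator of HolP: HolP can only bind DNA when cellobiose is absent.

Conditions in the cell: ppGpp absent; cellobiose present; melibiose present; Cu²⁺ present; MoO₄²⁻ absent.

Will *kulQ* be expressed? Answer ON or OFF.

ppGpp is absent, so OxaT is inactive.
Cellobiose is present, so HolP is inactive.
Required activator HolP is absent, so *jalG* is not transcribed.
So JalG is not produced.
MoO₄²⁻ is absent, so DulY is inactive.
Required activator JalG is absent, so *bexQ* is not transcribed.
So BexQ is not produced.
Cu²⁺ is present, so VorT is active.
No repressor is bound and VorT is active, so *vorC* is transcribed.
So VorC is produced and active.
No repressor is bound and VorC is active, so *fubG* is transcribed.
So FubG is produced and active.
No repressor is bound and FubG is active, so *cilT* is transcribed.
So CilT is produced and active.
With repressor CilT bound, *haxM* is not transcribed.
So HaxM is not produced.
Required activator HaxM is absent, so *kulQ* is not transcribed.

OFF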